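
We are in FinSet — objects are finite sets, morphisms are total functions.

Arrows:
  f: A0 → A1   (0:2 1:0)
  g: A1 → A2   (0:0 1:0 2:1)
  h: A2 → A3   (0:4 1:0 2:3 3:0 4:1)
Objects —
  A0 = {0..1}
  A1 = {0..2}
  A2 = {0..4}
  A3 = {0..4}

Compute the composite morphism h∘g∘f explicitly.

Answer: (0:0 1:4)

Work:
  0 f→2 g→1 h→0
  1 f→0 g→0 h→4
composite: (0:0 1:4)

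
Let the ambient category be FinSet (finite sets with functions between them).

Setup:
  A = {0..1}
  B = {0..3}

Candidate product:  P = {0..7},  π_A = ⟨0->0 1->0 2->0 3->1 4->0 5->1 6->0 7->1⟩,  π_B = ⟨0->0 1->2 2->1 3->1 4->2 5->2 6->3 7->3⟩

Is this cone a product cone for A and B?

|A|·|B| = 2·4 = 8;  |P| = 8
Check the pairing map k ↦ (π_A(k), π_B(k)):
  0 -> (0,0)
  1 -> (0,2)
  2 -> (0,1)
  3 -> (1,1)
  4 -> (0,2)  ✗ repeats pair of k=1
  5 -> (1,2)
  6 -> (0,3)
  7 -> (1,3)
distinct pairs in image: 7 / 8 needed
  → (0,2) hit at k=1 and k=4

Answer: NOT A VALID PRODUCT — duplicate pair at indices 4,1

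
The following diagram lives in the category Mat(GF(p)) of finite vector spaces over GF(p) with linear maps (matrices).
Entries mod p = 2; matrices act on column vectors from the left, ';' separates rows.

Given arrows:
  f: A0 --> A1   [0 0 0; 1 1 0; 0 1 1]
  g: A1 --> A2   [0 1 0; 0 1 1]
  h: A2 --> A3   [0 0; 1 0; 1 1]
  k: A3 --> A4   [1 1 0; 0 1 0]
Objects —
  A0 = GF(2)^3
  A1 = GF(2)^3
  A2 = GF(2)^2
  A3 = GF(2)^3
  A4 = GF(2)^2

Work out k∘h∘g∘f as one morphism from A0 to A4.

Answer: [1 1 0; 1 1 0]

Trace:
  e0=⟨1,0,0⟩ f-->⟨0,1,0⟩ g-->⟨1,1⟩ h-->⟨0,1,0⟩ k-->⟨1,1⟩
  e1=⟨0,1,0⟩ f-->⟨0,1,1⟩ g-->⟨1,0⟩ h-->⟨0,1,1⟩ k-->⟨1,1⟩
  e2=⟨0,0,1⟩ f-->⟨0,0,1⟩ g-->⟨0,1⟩ h-->⟨0,0,1⟩ k-->⟨0,0⟩
⟦path⟧: [1 1 0; 1 1 0]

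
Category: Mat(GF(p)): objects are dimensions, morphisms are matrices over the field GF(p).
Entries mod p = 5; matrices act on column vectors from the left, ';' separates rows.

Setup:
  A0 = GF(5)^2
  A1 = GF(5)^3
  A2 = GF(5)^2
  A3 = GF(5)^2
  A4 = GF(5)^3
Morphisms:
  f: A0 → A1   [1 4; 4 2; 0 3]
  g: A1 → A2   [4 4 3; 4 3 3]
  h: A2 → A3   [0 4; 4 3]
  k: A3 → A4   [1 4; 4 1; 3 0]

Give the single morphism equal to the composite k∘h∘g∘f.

  e0=[1,0] f→[1,4,0] g→[0,1] h→[4,3] k→[1,4,2]
  e1=[0,1] f→[4,2,3] g→[3,1] h→[4,0] k→[4,1,2]
result: [1 4; 4 1; 2 2]

Answer: [1 4; 4 1; 2 2]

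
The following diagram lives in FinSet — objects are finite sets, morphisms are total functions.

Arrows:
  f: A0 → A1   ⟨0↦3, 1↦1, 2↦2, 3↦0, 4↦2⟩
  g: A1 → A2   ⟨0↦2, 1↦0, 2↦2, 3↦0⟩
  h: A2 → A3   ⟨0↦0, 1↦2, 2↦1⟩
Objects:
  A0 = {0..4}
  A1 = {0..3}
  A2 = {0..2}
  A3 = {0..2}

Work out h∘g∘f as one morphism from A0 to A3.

  0 f→3 g→0 h→0
  1 f→1 g→0 h→0
  2 f→2 g→2 h→1
  3 f→0 g→2 h→1
  4 f→2 g→2 h→1
result: ⟨0↦0, 1↦0, 2↦1, 3↦1, 4↦1⟩

Answer: ⟨0↦0, 1↦0, 2↦1, 3↦1, 4↦1⟩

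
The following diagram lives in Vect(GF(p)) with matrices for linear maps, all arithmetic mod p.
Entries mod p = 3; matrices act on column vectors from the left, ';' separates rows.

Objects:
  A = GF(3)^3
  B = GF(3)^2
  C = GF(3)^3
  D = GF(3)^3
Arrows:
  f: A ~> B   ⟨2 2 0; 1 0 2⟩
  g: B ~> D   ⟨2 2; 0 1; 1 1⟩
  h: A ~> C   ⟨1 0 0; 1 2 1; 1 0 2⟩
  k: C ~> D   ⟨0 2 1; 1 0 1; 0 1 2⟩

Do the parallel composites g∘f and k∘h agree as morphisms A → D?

Along f;g (path 1):
  e0=⟨1,0,0⟩ f~>⟨2,1⟩ g~>⟨0,1,0⟩
  e1=⟨0,1,0⟩ f~>⟨2,0⟩ g~>⟨1,0,2⟩
  e2=⟨0,0,1⟩ f~>⟨0,2⟩ g~>⟨1,2,2⟩
  result₁ = ⟨0 1 1; 1 0 2; 0 2 2⟩
Along h;k (path 2):
  e0=⟨1,0,0⟩ h~>⟨1,1,1⟩ k~>⟨0,2,0⟩
  e1=⟨0,1,0⟩ h~>⟨0,2,0⟩ k~>⟨1,0,2⟩
  e2=⟨0,0,1⟩ h~>⟨0,1,2⟩ k~>⟨1,2,2⟩
  result₂ = ⟨0 1 1; 2 0 2; 0 2 2⟩
Equal? differ; not commutative

Answer: DOES NOT COMMUTE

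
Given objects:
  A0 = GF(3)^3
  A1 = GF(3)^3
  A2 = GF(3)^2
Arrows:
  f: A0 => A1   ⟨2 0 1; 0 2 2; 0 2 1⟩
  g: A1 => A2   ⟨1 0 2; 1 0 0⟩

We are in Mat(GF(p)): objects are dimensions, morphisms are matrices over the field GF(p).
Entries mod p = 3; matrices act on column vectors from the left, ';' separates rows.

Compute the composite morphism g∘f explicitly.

Answer: ⟨2 1 0; 2 0 1⟩

Derivation:
  e0=[1,0,0] f=>[2,0,0] g=>[2,2]
  e1=[0,1,0] f=>[0,2,2] g=>[1,0]
  e2=[0,0,1] f=>[1,2,1] g=>[0,1]
composite: ⟨2 1 0; 2 0 1⟩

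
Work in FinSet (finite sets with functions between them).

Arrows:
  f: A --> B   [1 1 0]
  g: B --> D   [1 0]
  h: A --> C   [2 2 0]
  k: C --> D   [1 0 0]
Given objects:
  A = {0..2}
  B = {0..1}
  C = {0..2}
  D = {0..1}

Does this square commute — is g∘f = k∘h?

Answer: COMMUTES

Trace:
1) trace f;g:
  0 f-->1 g-->0
  1 f-->1 g-->0
  2 f-->0 g-->1
  result₁ = [0 0 1]
2) trace h;k:
  0 h-->2 k-->0
  1 h-->2 k-->0
  2 h-->0 k-->1
  result₂ = [0 0 1]
Equal? same morphism ✓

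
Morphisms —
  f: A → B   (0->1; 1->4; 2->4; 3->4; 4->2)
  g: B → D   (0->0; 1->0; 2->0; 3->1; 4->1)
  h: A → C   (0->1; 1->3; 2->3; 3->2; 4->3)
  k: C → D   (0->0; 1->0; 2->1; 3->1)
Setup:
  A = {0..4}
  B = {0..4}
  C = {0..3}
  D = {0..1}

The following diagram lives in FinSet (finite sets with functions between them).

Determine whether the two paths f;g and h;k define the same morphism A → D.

Answer: DOES NOT COMMUTE

Derivation:
Path 1 = f;g:
  0 f→1 g→0
  1 f→4 g→1
  2 f→4 g→1
  3 f→4 g→1
  4 f→2 g→0
  composite₁ = (0->0; 1->1; 2->1; 3->1; 4->0)
Path 2 = h;k:
  0 h→1 k→0
  1 h→3 k→1
  2 h→3 k→1
  3 h→2 k→1
  4 h→3 k→1
  composite₂ = (0->0; 1->1; 2->1; 3->1; 4->1)
Equal? NO — does not commute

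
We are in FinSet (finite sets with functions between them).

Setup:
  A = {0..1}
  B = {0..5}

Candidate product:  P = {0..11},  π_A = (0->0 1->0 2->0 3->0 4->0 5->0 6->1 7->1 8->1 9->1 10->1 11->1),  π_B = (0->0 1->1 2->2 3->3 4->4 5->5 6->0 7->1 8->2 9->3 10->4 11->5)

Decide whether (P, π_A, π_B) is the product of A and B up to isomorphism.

|A|·|B| = 2·6 = 12;  |P| = 12
Check the pairing map k ↦ (π_A(k), π_B(k)):
  0 -> (0,0)
  1 -> (0,1)
  2 -> (0,2)
  3 -> (0,3)
  4 -> (0,4)
  5 -> (0,5)
  6 -> (1,0)
  7 -> (1,1)
  8 -> (1,2)
  9 -> (1,3)
  10 -> (1,4)
  11 -> (1,5)
distinct pairs in image: 12 / 12 needed
  → bijection onto A×B; projections well-typed.

Answer: VALID PRODUCT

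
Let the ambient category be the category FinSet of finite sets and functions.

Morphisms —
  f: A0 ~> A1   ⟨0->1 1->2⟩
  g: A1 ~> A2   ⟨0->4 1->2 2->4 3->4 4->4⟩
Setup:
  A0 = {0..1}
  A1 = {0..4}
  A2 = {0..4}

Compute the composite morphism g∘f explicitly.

Answer: ⟨0->2 1->4⟩

Work:
  0 f~>1 g~>2
  1 f~>2 g~>4
composite: ⟨0->2 1->4⟩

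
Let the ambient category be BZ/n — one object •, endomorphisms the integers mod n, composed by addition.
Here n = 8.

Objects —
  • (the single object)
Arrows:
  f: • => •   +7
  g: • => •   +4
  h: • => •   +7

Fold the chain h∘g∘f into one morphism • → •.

Answer: +2

Work:
  0 +7≡7 +4≡3 +7≡2  (mod 8)
⟦path⟧: +2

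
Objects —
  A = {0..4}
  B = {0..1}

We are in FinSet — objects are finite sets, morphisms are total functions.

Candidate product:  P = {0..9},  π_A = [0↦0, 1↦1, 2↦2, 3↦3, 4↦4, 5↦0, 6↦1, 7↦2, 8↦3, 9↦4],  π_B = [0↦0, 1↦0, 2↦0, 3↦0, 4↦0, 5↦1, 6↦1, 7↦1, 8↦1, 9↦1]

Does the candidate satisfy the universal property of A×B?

Answer: VALID PRODUCT

Derivation:
|A|·|B| = 5·2 = 10;  |P| = 10
Check the pairing map k ↦ (π_A(k), π_B(k)):
  0 ↦ (0,0)
  1 ↦ (1,0)
  2 ↦ (2,0)
  3 ↦ (3,0)
  4 ↦ (4,0)
  5 ↦ (0,1)
  6 ↦ (1,1)
  7 ↦ (2,1)
  8 ↦ (3,1)
  9 ↦ (4,1)
distinct pairs in image: 10 / 10 needed
  → bijection onto A×B; projections well-typed.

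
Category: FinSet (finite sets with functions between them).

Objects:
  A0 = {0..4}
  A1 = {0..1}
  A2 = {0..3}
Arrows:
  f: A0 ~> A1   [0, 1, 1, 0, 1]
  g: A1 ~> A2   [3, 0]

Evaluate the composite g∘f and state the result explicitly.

  0 f~>0 g~>3
  1 f~>1 g~>0
  2 f~>1 g~>0
  3 f~>0 g~>3
  4 f~>1 g~>0
composite: [3, 0, 0, 3, 0]

Answer: [3, 0, 0, 3, 0]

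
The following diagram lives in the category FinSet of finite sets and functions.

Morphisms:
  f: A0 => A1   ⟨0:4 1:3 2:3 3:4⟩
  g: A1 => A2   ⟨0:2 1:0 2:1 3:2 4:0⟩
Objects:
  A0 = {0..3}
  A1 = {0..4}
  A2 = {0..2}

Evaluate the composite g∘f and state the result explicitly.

Answer: ⟨0:0 1:2 2:2 3:0⟩

Work:
  0 f=>4 g=>0
  1 f=>3 g=>2
  2 f=>3 g=>2
  3 f=>4 g=>0
composite: ⟨0:0 1:2 2:2 3:0⟩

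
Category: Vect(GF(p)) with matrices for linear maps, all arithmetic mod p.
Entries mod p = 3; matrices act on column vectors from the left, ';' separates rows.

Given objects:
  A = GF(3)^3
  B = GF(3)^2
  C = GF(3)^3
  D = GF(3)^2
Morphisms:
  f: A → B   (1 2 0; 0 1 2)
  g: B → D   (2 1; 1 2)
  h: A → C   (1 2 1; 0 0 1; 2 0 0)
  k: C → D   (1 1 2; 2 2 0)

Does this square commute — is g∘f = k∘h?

Answer: DOES NOT COMMUTE

Trace:
Path 1 = f;g:
  e0=[1,0,0] f→[1,0] g→[2,1]
  e1=[0,1,0] f→[2,1] g→[2,1]
  e2=[0,0,1] f→[0,2] g→[2,1]
  result₁ = (2 2 2; 1 1 1)
Path 2 = h;k:
  e0=[1,0,0] h→[1,0,2] k→[2,2]
  e1=[0,1,0] h→[2,0,0] k→[2,1]
  e2=[0,0,1] h→[1,1,0] k→[2,1]
  result₂ = (2 2 2; 2 1 1)
Equal? distinct morphisms ✗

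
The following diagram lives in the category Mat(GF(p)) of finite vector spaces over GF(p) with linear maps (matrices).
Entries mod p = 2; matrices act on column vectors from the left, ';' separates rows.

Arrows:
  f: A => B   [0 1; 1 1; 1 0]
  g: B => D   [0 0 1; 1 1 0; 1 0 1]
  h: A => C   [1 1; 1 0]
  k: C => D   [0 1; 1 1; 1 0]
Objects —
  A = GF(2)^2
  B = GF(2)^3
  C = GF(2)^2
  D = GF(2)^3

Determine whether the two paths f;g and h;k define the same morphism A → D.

Answer: DOES NOT COMMUTE

Trace:
Path 1 = f;g:
  e0=[1,0] f=>[0,1,1] g=>[1,1,1]
  e1=[0,1] f=>[1,1,0] g=>[0,0,1]
  result₁ = [1 0; 1 0; 1 1]
Path 2 = h;k:
  e0=[1,0] h=>[1,1] k=>[1,0,1]
  e1=[0,1] h=>[1,0] k=>[0,1,1]
  result₂ = [1 0; 0 1; 1 1]
Equal? NO — does not commute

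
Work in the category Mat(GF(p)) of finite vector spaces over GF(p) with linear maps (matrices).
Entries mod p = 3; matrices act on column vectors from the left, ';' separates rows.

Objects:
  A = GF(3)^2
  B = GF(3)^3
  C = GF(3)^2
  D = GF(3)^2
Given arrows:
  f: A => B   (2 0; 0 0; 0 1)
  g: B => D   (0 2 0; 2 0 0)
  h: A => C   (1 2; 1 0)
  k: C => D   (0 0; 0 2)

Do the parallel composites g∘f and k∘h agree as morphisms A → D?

Answer: DOES NOT COMMUTE

Derivation:
1) trace f;g:
  e0=⟨1,0⟩ f=>⟨2,0,0⟩ g=>⟨0,1⟩
  e1=⟨0,1⟩ f=>⟨0,0,1⟩ g=>⟨0,0⟩
  composite₁ = (0 0; 1 0)
2) trace h;k:
  e0=⟨1,0⟩ h=>⟨1,1⟩ k=>⟨0,2⟩
  e1=⟨0,1⟩ h=>⟨2,0⟩ k=>⟨0,0⟩
  composite₂ = (0 0; 2 0)
Equal? NO — does not commute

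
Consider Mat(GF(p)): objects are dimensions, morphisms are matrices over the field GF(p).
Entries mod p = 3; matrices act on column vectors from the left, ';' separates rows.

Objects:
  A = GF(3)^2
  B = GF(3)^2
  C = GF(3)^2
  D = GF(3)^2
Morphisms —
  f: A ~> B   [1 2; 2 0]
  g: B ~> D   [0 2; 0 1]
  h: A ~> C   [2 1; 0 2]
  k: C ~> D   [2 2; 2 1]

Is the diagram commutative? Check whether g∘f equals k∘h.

1) trace f;g:
  e0=(1,0) f~>(1,2) g~>(1,2)
  e1=(0,1) f~>(2,0) g~>(0,0)
  result₁ = [1 0; 2 0]
2) trace h;k:
  e0=(1,0) h~>(2,0) k~>(1,1)
  e1=(0,1) h~>(1,2) k~>(0,1)
  result₂ = [1 0; 1 1]
Equal? differ; not commutative

Answer: DOES NOT COMMUTE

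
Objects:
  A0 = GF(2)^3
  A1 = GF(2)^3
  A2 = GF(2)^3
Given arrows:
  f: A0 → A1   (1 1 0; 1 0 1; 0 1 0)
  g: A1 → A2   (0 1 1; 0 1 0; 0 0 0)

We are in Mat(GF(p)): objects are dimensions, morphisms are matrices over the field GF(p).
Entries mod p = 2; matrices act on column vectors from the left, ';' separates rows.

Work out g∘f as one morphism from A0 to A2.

  e0=[1,0,0] f→[1,1,0] g→[1,1,0]
  e1=[0,1,0] f→[1,0,1] g→[1,0,0]
  e2=[0,0,1] f→[0,1,0] g→[1,1,0]
⟦path⟧: (1 1 1; 1 0 1; 0 0 0)

Answer: (1 1 1; 1 0 1; 0 0 0)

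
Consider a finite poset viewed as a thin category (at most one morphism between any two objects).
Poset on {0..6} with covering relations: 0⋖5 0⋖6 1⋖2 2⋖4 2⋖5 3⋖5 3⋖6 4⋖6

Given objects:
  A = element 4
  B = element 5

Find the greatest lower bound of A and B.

Answer: A∧B = 2

Work:
Common predecessors of 4,5: {1,2}
  1 ≤ 2
  2 ≤ 2
glb = 2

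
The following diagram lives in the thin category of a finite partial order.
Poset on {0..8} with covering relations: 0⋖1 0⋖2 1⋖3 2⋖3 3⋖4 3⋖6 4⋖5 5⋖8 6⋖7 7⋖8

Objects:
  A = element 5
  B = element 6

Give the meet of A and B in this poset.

{x : x⊑A ∧ x⊑B} = {0,1,2,3}  (A=5, B=6)
  0 ⊑ 3
  1 ⊑ 3
  2 ⊑ 3
  3 ⊑ 3
glb = 3

Answer: A∧B = 3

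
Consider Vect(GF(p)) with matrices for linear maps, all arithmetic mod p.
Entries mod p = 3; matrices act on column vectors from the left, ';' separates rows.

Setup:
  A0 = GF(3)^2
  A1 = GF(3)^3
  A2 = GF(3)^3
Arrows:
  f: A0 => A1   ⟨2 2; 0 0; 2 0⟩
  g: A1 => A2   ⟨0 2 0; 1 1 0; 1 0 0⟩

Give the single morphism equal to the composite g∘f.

  e0=[1,0] f=>[2,0,2] g=>[0,2,2]
  e1=[0,1] f=>[2,0,0] g=>[0,2,2]
⟦path⟧: ⟨0 0; 2 2; 2 2⟩

Answer: ⟨0 0; 2 2; 2 2⟩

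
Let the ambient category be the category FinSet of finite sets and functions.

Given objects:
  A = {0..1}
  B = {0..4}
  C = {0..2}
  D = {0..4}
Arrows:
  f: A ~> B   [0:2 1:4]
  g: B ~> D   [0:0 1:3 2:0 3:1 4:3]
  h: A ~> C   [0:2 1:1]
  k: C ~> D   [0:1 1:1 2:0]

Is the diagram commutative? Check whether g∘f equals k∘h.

Answer: DOES NOT COMMUTE

Derivation:
Path 1 = f;g:
  0 f~>2 g~>0
  1 f~>4 g~>3
  result₁ = [0:0 1:3]
Path 2 = h;k:
  0 h~>2 k~>0
  1 h~>1 k~>1
  result₂ = [0:0 1:1]
Equal? NO — does not commute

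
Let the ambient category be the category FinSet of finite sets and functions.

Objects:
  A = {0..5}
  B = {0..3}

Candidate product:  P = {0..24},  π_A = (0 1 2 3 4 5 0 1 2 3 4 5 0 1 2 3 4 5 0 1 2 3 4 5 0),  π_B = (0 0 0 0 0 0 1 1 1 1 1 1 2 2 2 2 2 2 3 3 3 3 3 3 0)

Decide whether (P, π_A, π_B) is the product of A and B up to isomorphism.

Answer: NOT A VALID PRODUCT — |P|=25 ≠ |A|·|B|=24

Work:
|A|·|B| = 6·4 = 24;  |P| = 25
  → cardinalities differ; no bijection possible.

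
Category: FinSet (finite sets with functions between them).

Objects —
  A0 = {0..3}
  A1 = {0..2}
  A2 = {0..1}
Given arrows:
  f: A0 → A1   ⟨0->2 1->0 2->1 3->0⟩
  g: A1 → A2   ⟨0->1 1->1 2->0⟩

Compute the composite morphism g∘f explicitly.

Answer: ⟨0->0 1->1 2->1 3->1⟩

Derivation:
  0 f→2 g→0
  1 f→0 g→1
  2 f→1 g→1
  3 f→0 g→1
composite: ⟨0->0 1->1 2->1 3->1⟩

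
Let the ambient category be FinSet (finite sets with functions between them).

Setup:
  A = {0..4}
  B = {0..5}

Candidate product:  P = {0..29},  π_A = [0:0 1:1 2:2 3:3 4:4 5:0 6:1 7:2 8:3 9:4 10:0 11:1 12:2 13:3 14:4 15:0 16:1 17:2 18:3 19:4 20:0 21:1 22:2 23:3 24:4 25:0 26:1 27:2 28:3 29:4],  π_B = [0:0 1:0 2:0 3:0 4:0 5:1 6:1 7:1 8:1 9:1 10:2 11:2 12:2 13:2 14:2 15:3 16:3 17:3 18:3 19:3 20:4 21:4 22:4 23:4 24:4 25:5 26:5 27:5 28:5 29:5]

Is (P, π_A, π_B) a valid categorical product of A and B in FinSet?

Answer: VALID PRODUCT

Derivation:
|A|·|B| = 5·6 = 30;  |P| = 30
Check the pairing map k ↦ (π_A(k), π_B(k)):
  0 : (0,0)
  1 : (1,0)
  2 : (2,0)
  3 : (3,0)
  4 : (4,0)
  5 : (0,1)
  6 : (1,1)
  7 : (2,1)
  8 : (3,1)
  9 : (4,1)
  10 : (0,2)
  11 : (1,2)
  12 : (2,2)
  13 : (3,2)
  14 : (4,2)
  15 : (0,3)
  16 : (1,3)
  17 : (2,3)
  18 : (3,3)
  19 : (4,3)
  20 : (0,4)
  21 : (1,4)
  22 : (2,4)
  23 : (3,4)
  24 : (4,4)
  25 : (0,5)
  26 : (1,5)
  27 : (2,5)
  28 : (3,5)
  29 : (4,5)
distinct pairs in image: 30 / 30 needed
  → bijection onto A×B; projections well-typed.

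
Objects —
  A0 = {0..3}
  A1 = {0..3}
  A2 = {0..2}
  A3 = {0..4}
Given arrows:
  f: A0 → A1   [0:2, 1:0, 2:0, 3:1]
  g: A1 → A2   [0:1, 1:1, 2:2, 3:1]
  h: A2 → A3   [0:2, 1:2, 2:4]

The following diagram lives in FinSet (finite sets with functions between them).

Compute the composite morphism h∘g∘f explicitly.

  0 f→2 g→2 h→4
  1 f→0 g→1 h→2
  2 f→0 g→1 h→2
  3 f→1 g→1 h→2
result: [0:4, 1:2, 2:2, 3:2]

Answer: [0:4, 1:2, 2:2, 3:2]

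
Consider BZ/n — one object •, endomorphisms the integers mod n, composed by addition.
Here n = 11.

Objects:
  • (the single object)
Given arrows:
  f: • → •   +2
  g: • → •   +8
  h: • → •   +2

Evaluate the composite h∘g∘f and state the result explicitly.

  0 +2≡2 +8≡10 +2≡1  (mod 11)
⟦path⟧: +1

Answer: +1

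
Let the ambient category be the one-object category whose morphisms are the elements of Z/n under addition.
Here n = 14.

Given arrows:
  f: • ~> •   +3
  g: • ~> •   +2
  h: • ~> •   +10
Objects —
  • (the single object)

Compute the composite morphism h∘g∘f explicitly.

Answer: +1

Work:
  0 +3≡3 +2≡5 +10≡1  (mod 14)
result: +1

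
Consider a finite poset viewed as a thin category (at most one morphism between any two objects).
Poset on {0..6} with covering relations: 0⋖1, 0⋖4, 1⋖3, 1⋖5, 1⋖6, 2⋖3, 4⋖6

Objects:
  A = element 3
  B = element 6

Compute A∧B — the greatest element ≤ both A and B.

{x : x<=A ∧ x<=B} = {0,1}  (A=3, B=6)
  0 <= 1
  1 <= 1
glb = 1

Answer: A∧B = 1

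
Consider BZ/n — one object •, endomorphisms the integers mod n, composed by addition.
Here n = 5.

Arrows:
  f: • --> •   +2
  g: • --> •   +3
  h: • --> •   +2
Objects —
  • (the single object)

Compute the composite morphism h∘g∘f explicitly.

  0 +2≡2 +3≡0 +2≡2  (mod 5)
⟦path⟧: +2

Answer: +2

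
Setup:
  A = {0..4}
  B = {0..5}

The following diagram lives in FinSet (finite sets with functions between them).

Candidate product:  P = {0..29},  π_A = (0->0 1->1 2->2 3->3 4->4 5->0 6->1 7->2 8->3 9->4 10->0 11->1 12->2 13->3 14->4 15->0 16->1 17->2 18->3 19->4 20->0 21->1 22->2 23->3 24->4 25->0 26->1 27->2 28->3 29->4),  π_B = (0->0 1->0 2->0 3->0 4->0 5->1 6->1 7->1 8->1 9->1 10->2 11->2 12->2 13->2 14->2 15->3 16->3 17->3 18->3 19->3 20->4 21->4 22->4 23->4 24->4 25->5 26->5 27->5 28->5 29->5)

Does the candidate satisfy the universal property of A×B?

|A|·|B| = 5·6 = 30;  |P| = 30
Check the pairing map k ↦ (π_A(k), π_B(k)):
  0 -> (0,0)
  1 -> (1,0)
  2 -> (2,0)
  3 -> (3,0)
  4 -> (4,0)
  5 -> (0,1)
  6 -> (1,1)
  7 -> (2,1)
  8 -> (3,1)
  9 -> (4,1)
  10 -> (0,2)
  11 -> (1,2)
  12 -> (2,2)
  13 -> (3,2)
  14 -> (4,2)
  15 -> (0,3)
  16 -> (1,3)
  17 -> (2,3)
  18 -> (3,3)
  19 -> (4,3)
  20 -> (0,4)
  21 -> (1,4)
  22 -> (2,4)
  23 -> (3,4)
  24 -> (4,4)
  25 -> (0,5)
  26 -> (1,5)
  27 -> (2,5)
  28 -> (3,5)
  29 -> (4,5)
distinct pairs in image: 30 / 30 needed
  → bijection onto A×B; projections well-typed.

Answer: VALID PRODUCT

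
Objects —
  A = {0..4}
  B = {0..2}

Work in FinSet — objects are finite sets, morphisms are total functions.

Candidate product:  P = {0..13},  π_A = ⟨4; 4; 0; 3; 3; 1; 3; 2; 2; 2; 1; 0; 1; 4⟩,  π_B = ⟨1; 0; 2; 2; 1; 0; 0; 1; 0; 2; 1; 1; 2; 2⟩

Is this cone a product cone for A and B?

|A|·|B| = 5·3 = 15;  |P| = 14
  → cardinalities differ; no bijection possible.

Answer: NOT A VALID PRODUCT — |P|=14 ≠ |A|·|B|=15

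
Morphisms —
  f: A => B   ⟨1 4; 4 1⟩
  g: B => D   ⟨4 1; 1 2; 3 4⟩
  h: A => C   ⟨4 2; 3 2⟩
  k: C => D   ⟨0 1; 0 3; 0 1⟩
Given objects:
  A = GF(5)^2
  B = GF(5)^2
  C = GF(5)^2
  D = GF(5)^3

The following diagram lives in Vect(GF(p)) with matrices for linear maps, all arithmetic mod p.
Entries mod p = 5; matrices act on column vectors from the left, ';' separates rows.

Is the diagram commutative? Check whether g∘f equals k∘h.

Answer: DOES NOT COMMUTE

Derivation:
1) trace f;g:
  e0=(1,0) f=>(1,4) g=>(3,4,4)
  e1=(0,1) f=>(4,1) g=>(2,1,1)
  result₁ = ⟨3 2; 4 1; 4 1⟩
2) trace h;k:
  e0=(1,0) h=>(4,3) k=>(3,4,3)
  e1=(0,1) h=>(2,2) k=>(2,1,2)
  result₂ = ⟨3 2; 4 1; 3 2⟩
Equal? distinct morphisms ✗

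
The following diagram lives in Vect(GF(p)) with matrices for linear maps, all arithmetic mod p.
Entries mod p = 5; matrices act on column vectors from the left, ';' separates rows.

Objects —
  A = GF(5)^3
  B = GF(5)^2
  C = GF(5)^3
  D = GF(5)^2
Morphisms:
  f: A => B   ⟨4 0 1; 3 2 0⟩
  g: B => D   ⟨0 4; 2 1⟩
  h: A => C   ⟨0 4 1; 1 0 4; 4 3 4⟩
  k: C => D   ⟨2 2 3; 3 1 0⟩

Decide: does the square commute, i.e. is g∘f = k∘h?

Answer: DOES NOT COMMUTE

Derivation:
1) trace f;g:
  e0=(1,0,0) f=>(4,3) g=>(2,1)
  e1=(0,1,0) f=>(0,2) g=>(3,2)
  e2=(0,0,1) f=>(1,0) g=>(0,2)
  ⟦path⟧₁ = ⟨2 3 0; 1 2 2⟩
2) trace h;k:
  e0=(1,0,0) h=>(0,1,4) k=>(4,1)
  e1=(0,1,0) h=>(4,0,3) k=>(2,2)
  e2=(0,0,1) h=>(1,4,4) k=>(2,2)
  ⟦path⟧₂ = ⟨4 2 2; 1 2 2⟩
Equal? NO — does not commute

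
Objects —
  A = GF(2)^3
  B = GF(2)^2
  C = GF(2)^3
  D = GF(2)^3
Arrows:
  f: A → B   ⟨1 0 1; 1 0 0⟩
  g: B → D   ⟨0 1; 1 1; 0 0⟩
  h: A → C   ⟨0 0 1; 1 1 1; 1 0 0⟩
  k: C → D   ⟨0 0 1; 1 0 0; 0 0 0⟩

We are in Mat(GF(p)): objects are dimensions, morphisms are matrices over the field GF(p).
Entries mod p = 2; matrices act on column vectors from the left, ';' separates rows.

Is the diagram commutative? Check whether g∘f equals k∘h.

Answer: COMMUTES

Derivation:
1) trace f;g:
  e0=(1,0,0) f→(1,1) g→(1,0,0)
  e1=(0,1,0) f→(0,0) g→(0,0,0)
  e2=(0,0,1) f→(1,0) g→(0,1,0)
  composite₁ = ⟨1 0 0; 0 0 1; 0 0 0⟩
2) trace h;k:
  e0=(1,0,0) h→(0,1,1) k→(1,0,0)
  e1=(0,1,0) h→(0,1,0) k→(0,0,0)
  e2=(0,0,1) h→(1,1,0) k→(0,1,0)
  composite₂ = ⟨1 0 0; 0 0 1; 0 0 0⟩
Equal? YES — commutes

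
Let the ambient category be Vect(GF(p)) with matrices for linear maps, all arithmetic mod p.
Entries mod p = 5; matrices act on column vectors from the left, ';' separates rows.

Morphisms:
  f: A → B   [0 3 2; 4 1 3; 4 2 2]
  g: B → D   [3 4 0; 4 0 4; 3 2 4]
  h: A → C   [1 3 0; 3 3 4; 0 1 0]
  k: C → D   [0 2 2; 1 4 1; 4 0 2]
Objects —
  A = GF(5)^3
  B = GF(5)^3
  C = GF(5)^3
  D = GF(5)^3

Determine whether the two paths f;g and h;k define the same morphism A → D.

1) trace f;g:
  e0=⟨1,0,0⟩ f→⟨0,4,4⟩ g→⟨1,1,4⟩
  e1=⟨0,1,0⟩ f→⟨3,1,2⟩ g→⟨3,0,4⟩
  e2=⟨0,0,1⟩ f→⟨2,3,2⟩ g→⟨3,1,0⟩
  composite₁ = [1 3 3; 1 0 1; 4 4 0]
2) trace h;k:
  e0=⟨1,0,0⟩ h→⟨1,3,0⟩ k→⟨1,3,4⟩
  e1=⟨0,1,0⟩ h→⟨3,3,1⟩ k→⟨3,1,4⟩
  e2=⟨0,0,1⟩ h→⟨0,4,0⟩ k→⟨3,1,0⟩
  composite₂ = [1 3 3; 3 1 1; 4 4 0]
Equal? distinct morphisms ✗

Answer: DOES NOT COMMUTE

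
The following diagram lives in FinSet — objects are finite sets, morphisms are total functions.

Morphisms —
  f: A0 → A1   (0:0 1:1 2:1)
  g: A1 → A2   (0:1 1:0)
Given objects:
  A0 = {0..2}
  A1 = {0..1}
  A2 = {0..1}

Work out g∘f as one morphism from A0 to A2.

  0 f→0 g→1
  1 f→1 g→0
  2 f→1 g→0
composite: (0:1 1:0 2:0)

Answer: (0:1 1:0 2:0)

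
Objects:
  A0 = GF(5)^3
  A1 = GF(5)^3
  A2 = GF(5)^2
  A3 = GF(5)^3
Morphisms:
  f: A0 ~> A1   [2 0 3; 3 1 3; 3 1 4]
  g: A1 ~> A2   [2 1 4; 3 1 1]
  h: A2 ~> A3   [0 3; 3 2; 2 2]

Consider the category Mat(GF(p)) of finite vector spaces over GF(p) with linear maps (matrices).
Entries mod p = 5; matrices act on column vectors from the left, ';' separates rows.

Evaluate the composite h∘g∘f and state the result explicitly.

Answer: [1 1 3; 1 4 2; 2 4 2]

Trace:
  e0=⟨1,0,0⟩ f~>⟨2,3,3⟩ g~>⟨4,2⟩ h~>⟨1,1,2⟩
  e1=⟨0,1,0⟩ f~>⟨0,1,1⟩ g~>⟨0,2⟩ h~>⟨1,4,4⟩
  e2=⟨0,0,1⟩ f~>⟨3,3,4⟩ g~>⟨0,1⟩ h~>⟨3,2,2⟩
⟦path⟧: [1 1 3; 1 4 2; 2 4 2]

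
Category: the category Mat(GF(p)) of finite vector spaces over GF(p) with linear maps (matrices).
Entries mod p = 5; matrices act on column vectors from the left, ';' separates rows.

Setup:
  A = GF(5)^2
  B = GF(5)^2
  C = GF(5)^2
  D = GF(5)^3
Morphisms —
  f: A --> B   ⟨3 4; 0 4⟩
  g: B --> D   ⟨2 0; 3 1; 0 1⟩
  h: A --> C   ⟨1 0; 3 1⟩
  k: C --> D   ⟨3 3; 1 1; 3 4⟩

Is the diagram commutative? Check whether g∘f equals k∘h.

1) trace f;g:
  e0=⟨1,0⟩ f-->⟨3,0⟩ g-->⟨1,4,0⟩
  e1=⟨0,1⟩ f-->⟨4,4⟩ g-->⟨3,1,4⟩
  result₁ = ⟨1 3; 4 1; 0 4⟩
2) trace h;k:
  e0=⟨1,0⟩ h-->⟨1,3⟩ k-->⟨2,4,0⟩
  e1=⟨0,1⟩ h-->⟨0,1⟩ k-->⟨3,1,4⟩
  result₂ = ⟨2 3; 4 1; 0 4⟩
Equal? NO — does not commute

Answer: DOES NOT COMMUTE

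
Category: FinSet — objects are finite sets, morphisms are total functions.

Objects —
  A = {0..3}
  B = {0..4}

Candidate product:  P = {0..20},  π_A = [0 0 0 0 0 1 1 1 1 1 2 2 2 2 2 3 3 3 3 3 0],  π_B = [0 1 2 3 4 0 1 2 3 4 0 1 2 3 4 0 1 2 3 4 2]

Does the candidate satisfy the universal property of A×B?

|A|·|B| = 4·5 = 20;  |P| = 21
  → cardinalities differ; no bijection possible.

Answer: NOT A VALID PRODUCT — |P|=21 ≠ |A|·|B|=20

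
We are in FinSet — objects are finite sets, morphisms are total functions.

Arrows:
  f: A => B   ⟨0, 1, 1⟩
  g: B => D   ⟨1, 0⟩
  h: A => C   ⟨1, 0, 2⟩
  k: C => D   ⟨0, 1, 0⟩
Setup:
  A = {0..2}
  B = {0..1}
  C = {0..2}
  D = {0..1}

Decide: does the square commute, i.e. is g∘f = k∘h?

1) trace f;g:
  0 f=>0 g=>1
  1 f=>1 g=>0
  2 f=>1 g=>0
  ⟦path⟧₁ = ⟨1, 0, 0⟩
2) trace h;k:
  0 h=>1 k=>1
  1 h=>0 k=>0
  2 h=>2 k=>0
  ⟦path⟧₂ = ⟨1, 0, 0⟩
Equal? same morphism ✓

Answer: COMMUTES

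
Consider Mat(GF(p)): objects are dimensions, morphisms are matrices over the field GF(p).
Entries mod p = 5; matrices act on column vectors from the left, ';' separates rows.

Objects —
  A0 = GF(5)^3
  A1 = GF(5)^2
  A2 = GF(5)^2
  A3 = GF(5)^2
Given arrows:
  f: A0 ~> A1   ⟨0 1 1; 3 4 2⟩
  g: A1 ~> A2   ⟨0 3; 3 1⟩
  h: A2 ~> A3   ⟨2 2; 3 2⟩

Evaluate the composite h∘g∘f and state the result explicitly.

Answer: ⟨4 3 2; 3 0 3⟩

Trace:
  e0=(1,0,0) f~>(0,3) g~>(4,3) h~>(4,3)
  e1=(0,1,0) f~>(1,4) g~>(2,2) h~>(3,0)
  e2=(0,0,1) f~>(1,2) g~>(1,0) h~>(2,3)
⟦path⟧: ⟨4 3 2; 3 0 3⟩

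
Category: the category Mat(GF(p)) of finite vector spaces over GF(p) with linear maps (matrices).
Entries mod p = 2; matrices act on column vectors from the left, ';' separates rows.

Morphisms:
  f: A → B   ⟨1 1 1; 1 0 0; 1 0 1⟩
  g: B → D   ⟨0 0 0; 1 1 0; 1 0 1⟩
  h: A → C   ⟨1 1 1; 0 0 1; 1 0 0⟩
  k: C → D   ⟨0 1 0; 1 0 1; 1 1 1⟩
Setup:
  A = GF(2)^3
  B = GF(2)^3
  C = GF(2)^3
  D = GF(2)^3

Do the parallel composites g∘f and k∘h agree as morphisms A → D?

Answer: DOES NOT COMMUTE

Derivation:
Along f;g (path 1):
  e0=[1,0,0] f→[1,1,1] g→[0,0,0]
  e1=[0,1,0] f→[1,0,0] g→[0,1,1]
  e2=[0,0,1] f→[1,0,1] g→[0,1,0]
  composite₁ = ⟨0 0 0; 0 1 1; 0 1 0⟩
Along h;k (path 2):
  e0=[1,0,0] h→[1,0,1] k→[0,0,0]
  e1=[0,1,0] h→[1,0,0] k→[0,1,1]
  e2=[0,0,1] h→[1,1,0] k→[1,1,0]
  composite₂ = ⟨0 0 1; 0 1 1; 0 1 0⟩
Equal? NO — does not commute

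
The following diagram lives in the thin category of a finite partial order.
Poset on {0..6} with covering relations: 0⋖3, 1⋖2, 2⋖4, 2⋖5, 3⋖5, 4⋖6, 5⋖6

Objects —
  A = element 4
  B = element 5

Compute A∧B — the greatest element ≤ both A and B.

Lower bounds of A=4 and B=5: {1,2}
  1 ⊑ 2
  2 ⊑ 2
glb = 2

Answer: A∧B = 2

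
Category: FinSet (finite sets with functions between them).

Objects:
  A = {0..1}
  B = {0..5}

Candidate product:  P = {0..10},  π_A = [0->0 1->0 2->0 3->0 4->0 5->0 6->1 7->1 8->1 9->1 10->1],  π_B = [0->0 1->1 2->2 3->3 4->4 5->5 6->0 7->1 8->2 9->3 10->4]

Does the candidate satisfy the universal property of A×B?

|A|·|B| = 2·6 = 12;  |P| = 11
  → cardinalities differ; no bijection possible.

Answer: NOT A VALID PRODUCT — |P|=11 ≠ |A|·|B|=12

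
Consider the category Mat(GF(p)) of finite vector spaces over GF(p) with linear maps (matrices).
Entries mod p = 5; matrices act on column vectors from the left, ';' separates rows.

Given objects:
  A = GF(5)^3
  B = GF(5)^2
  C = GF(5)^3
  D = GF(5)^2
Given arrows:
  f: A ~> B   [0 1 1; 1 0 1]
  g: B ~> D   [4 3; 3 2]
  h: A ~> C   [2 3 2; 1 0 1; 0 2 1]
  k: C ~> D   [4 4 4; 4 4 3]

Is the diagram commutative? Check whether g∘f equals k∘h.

Answer: DOES NOT COMMUTE

Derivation:
1) trace f;g:
  e0=[1,0,0] f~>[0,1] g~>[3,2]
  e1=[0,1,0] f~>[1,0] g~>[4,3]
  e2=[0,0,1] f~>[1,1] g~>[2,0]
  composite₁ = [3 4 2; 2 3 0]
2) trace h;k:
  e0=[1,0,0] h~>[2,1,0] k~>[2,2]
  e1=[0,1,0] h~>[3,0,2] k~>[0,3]
  e2=[0,0,1] h~>[2,1,1] k~>[1,0]
  composite₂ = [2 0 1; 2 3 0]
Equal? NO — does not commute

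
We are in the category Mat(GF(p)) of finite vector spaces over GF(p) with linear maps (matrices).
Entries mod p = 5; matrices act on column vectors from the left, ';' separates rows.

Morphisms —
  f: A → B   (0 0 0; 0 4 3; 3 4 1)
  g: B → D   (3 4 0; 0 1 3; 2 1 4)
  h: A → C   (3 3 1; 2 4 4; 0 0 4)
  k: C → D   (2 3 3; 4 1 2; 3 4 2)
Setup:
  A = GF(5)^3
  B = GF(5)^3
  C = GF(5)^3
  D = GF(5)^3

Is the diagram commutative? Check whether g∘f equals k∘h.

Answer: DOES NOT COMMUTE

Trace:
1) trace f;g:
  e0=[1,0,0] f→[0,0,3] g→[0,4,2]
  e1=[0,1,0] f→[0,4,4] g→[1,1,0]
  e2=[0,0,1] f→[0,3,1] g→[2,1,2]
  result₁ = (0 1 2; 4 1 1; 2 0 2)
2) trace h;k:
  e0=[1,0,0] h→[3,2,0] k→[2,4,2]
  e1=[0,1,0] h→[3,4,0] k→[3,1,0]
  e2=[0,0,1] h→[1,4,4] k→[1,1,2]
  result₂ = (2 3 1; 4 1 1; 2 0 2)
Equal? differ; not commutative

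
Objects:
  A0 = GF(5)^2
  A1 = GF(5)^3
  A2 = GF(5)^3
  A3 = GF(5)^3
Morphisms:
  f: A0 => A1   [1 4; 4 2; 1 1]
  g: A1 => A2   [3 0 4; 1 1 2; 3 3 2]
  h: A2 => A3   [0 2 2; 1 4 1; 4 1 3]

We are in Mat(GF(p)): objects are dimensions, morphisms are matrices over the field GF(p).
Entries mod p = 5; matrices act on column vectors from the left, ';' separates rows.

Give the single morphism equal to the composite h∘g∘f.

Answer: [3 1; 2 3; 1 2]

Trace:
  e0=[1,0] f=>[1,4,1] g=>[2,2,2] h=>[3,2,1]
  e1=[0,1] f=>[4,2,1] g=>[1,3,0] h=>[1,3,2]
composite: [3 1; 2 3; 1 2]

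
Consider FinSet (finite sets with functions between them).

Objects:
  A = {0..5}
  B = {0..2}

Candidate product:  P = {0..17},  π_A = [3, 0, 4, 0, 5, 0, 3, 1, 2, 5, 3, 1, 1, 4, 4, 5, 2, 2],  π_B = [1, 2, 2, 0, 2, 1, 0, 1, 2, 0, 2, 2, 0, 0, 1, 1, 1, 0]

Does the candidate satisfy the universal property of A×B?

Answer: VALID PRODUCT

Work:
|A|·|B| = 6·3 = 18;  |P| = 18
Check the pairing map k ↦ (π_A(k), π_B(k)):
  0 ↦ (3,1)
  1 ↦ (0,2)
  2 ↦ (4,2)
  3 ↦ (0,0)
  4 ↦ (5,2)
  5 ↦ (0,1)
  6 ↦ (3,0)
  7 ↦ (1,1)
  8 ↦ (2,2)
  9 ↦ (5,0)
  10 ↦ (3,2)
  11 ↦ (1,2)
  12 ↦ (1,0)
  13 ↦ (4,0)
  14 ↦ (4,1)
  15 ↦ (5,1)
  16 ↦ (2,1)
  17 ↦ (2,0)
distinct pairs in image: 18 / 18 needed
  → bijection onto A×B; projections well-typed.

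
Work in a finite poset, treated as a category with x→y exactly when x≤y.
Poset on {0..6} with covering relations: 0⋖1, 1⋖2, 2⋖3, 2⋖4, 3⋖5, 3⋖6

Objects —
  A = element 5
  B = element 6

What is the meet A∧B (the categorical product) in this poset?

Lower bounds of A=5 and B=6: {0,1,2,3}
  0 <= 3
  1 <= 3
  2 <= 3
  3 <= 3
glb = 3

Answer: A∧B = 3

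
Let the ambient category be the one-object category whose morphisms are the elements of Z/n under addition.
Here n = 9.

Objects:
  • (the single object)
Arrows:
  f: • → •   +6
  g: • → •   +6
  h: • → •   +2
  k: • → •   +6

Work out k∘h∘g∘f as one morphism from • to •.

  0 +6≡6 +6≡3 +2≡5 +6≡2  (mod 9)
⟦path⟧: +2

Answer: +2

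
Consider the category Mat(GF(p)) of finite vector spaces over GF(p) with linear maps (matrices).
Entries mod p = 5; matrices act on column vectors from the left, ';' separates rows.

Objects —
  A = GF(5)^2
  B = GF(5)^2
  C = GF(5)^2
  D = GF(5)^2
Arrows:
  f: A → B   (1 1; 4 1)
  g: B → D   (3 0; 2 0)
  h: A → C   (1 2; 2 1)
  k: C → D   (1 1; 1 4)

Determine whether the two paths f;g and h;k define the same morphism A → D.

Answer: DOES NOT COMMUTE

Derivation:
Path 1 = f;g:
  e0=[1,0] f→[1,4] g→[3,2]
  e1=[0,1] f→[1,1] g→[3,2]
  composite₁ = (3 3; 2 2)
Path 2 = h;k:
  e0=[1,0] h→[1,2] k→[3,4]
  e1=[0,1] h→[2,1] k→[3,1]
  composite₂ = (3 3; 4 1)
Equal? distinct morphisms ✗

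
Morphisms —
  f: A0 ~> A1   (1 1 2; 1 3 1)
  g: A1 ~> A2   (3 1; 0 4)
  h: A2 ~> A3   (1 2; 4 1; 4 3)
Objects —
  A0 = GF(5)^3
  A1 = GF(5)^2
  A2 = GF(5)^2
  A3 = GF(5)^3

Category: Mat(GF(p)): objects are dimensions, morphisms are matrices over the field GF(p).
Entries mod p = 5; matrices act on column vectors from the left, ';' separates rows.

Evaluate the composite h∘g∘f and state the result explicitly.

  e0=⟨1,0,0⟩ f~>⟨1,1⟩ g~>⟨4,4⟩ h~>⟨2,0,3⟩
  e1=⟨0,1,0⟩ f~>⟨1,3⟩ g~>⟨1,2⟩ h~>⟨0,1,0⟩
  e2=⟨0,0,1⟩ f~>⟨2,1⟩ g~>⟨2,4⟩ h~>⟨0,2,0⟩
result: (2 0 0; 0 1 2; 3 0 0)

Answer: (2 0 0; 0 1 2; 3 0 0)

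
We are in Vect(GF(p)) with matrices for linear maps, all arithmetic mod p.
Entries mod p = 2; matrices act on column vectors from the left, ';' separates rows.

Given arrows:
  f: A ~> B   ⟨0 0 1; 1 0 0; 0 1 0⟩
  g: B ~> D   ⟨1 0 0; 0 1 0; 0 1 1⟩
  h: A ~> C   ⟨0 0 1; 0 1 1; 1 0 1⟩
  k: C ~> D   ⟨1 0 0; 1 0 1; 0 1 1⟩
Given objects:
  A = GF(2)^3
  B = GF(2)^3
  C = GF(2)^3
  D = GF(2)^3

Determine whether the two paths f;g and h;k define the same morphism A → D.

Answer: COMMUTES

Trace:
Along f;g (path 1):
  e0=[1,0,0] f~>[0,1,0] g~>[0,1,1]
  e1=[0,1,0] f~>[0,0,1] g~>[0,0,1]
  e2=[0,0,1] f~>[1,0,0] g~>[1,0,0]
  result₁ = ⟨0 0 1; 1 0 0; 1 1 0⟩
Along h;k (path 2):
  e0=[1,0,0] h~>[0,0,1] k~>[0,1,1]
  e1=[0,1,0] h~>[0,1,0] k~>[0,0,1]
  e2=[0,0,1] h~>[1,1,1] k~>[1,0,0]
  result₂ = ⟨0 0 1; 1 0 0; 1 1 0⟩
Equal? same morphism ✓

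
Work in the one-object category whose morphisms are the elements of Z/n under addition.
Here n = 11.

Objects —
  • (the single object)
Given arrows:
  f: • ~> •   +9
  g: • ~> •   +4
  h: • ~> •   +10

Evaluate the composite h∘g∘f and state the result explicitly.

  0 +9≡9 +4≡2 +10≡1  (mod 11)
composite: +1

Answer: +1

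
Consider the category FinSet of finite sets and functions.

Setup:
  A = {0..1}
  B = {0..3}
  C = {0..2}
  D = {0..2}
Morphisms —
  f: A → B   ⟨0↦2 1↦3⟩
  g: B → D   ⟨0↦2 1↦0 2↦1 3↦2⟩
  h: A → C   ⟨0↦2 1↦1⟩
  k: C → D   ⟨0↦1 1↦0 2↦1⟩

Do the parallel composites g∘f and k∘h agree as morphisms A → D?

Answer: DOES NOT COMMUTE

Derivation:
Path 1 = f;g:
  0 f→2 g→1
  1 f→3 g→2
  composite₁ = ⟨0↦1 1↦2⟩
Path 2 = h;k:
  0 h→2 k→1
  1 h→1 k→0
  composite₂ = ⟨0↦1 1↦0⟩
Equal? NO — does not commute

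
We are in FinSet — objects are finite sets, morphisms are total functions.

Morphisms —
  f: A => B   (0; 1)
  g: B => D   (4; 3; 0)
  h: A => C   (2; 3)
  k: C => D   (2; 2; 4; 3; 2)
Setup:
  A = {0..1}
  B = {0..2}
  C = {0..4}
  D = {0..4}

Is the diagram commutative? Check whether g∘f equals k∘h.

Along f;g (path 1):
  0 f=>0 g=>4
  1 f=>1 g=>3
  result₁ = (4; 3)
Along h;k (path 2):
  0 h=>2 k=>4
  1 h=>3 k=>3
  result₂ = (4; 3)
Equal? equal; square commutes

Answer: COMMUTES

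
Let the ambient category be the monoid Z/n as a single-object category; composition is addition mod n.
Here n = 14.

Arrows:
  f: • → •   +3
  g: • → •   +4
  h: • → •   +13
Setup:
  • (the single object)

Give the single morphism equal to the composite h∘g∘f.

  0 +3≡3 +4≡7 +13≡6  (mod 14)
result: +6

Answer: +6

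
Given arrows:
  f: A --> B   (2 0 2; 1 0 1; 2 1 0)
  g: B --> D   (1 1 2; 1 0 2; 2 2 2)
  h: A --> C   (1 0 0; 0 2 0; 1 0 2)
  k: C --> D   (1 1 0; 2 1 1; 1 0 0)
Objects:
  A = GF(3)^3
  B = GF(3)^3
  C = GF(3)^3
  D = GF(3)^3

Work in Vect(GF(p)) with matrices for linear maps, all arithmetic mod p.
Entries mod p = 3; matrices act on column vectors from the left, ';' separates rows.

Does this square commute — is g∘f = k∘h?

Path 1 = f;g:
  e0=[1,0,0] f-->[2,1,2] g-->[1,0,1]
  e1=[0,1,0] f-->[0,0,1] g-->[2,2,2]
  e2=[0,0,1] f-->[2,1,0] g-->[0,2,0]
  result₁ = (1 2 0; 0 2 2; 1 2 0)
Path 2 = h;k:
  e0=[1,0,0] h-->[1,0,1] k-->[1,0,1]
  e1=[0,1,0] h-->[0,2,0] k-->[2,2,0]
  e2=[0,0,1] h-->[0,0,2] k-->[0,2,0]
  result₂ = (1 2 0; 0 2 2; 1 0 0)
Equal? distinct morphisms ✗

Answer: DOES NOT COMMUTE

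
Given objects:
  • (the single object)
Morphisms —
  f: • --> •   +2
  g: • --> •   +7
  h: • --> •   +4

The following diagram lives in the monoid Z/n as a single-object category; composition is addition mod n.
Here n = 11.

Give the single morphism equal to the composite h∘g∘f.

Answer: +2

Derivation:
  0 +2≡2 +7≡9 +4≡2  (mod 11)
result: +2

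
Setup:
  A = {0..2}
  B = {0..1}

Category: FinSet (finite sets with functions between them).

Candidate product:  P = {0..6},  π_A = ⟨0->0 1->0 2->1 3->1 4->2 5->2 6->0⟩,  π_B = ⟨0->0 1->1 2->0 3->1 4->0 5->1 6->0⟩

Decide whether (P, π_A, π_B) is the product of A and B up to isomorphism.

Answer: NOT A VALID PRODUCT — |P|=7 ≠ |A|·|B|=6

Derivation:
|A|·|B| = 3·2 = 6;  |P| = 7
  → cardinalities differ; no bijection possible.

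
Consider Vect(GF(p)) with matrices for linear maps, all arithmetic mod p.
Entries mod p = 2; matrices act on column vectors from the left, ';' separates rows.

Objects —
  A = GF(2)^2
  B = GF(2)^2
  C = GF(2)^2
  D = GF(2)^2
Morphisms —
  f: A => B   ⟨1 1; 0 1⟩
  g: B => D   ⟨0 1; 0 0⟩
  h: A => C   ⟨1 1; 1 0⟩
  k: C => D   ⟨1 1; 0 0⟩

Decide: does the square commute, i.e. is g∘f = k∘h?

Along f;g (path 1):
  e0=(1,0) f=>(1,0) g=>(0,0)
  e1=(0,1) f=>(1,1) g=>(1,0)
  ⟦path⟧₁ = ⟨0 1; 0 0⟩
Along h;k (path 2):
  e0=(1,0) h=>(1,1) k=>(0,0)
  e1=(0,1) h=>(1,0) k=>(1,0)
  ⟦path⟧₂ = ⟨0 1; 0 0⟩
Equal? equal; square commutes

Answer: COMMUTES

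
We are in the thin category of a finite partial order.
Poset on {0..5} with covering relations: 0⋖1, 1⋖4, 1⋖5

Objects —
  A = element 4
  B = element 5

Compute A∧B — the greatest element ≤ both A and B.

Answer: A∧B = 1

Work:
Common predecessors of 4,5: {0,1}
  0 <= 1
  1 <= 1
glb = 1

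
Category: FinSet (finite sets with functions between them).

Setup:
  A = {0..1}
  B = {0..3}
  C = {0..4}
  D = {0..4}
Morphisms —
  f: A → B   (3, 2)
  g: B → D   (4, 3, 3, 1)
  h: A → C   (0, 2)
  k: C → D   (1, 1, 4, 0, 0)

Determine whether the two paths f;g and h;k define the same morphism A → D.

1) trace f;g:
  0 f→3 g→1
  1 f→2 g→3
  result₁ = (1, 3)
2) trace h;k:
  0 h→0 k→1
  1 h→2 k→4
  result₂ = (1, 4)
Equal? differ; not commutative

Answer: DOES NOT COMMUTE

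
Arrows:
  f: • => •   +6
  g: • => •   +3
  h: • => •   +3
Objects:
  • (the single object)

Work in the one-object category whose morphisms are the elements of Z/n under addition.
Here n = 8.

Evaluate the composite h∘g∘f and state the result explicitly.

  0 +6≡6 +3≡1 +3≡4  (mod 8)
composite: +4

Answer: +4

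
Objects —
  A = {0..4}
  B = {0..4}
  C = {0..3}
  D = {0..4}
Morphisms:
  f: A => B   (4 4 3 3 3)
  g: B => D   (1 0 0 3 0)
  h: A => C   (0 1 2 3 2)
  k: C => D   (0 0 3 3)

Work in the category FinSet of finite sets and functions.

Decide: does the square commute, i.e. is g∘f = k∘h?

Answer: COMMUTES

Trace:
Along f;g (path 1):
  0 f=>4 g=>0
  1 f=>4 g=>0
  2 f=>3 g=>3
  3 f=>3 g=>3
  4 f=>3 g=>3
  ⟦path⟧₁ = (0 0 3 3 3)
Along h;k (path 2):
  0 h=>0 k=>0
  1 h=>1 k=>0
  2 h=>2 k=>3
  3 h=>3 k=>3
  4 h=>2 k=>3
  ⟦path⟧₂ = (0 0 3 3 3)
Equal? same morphism ✓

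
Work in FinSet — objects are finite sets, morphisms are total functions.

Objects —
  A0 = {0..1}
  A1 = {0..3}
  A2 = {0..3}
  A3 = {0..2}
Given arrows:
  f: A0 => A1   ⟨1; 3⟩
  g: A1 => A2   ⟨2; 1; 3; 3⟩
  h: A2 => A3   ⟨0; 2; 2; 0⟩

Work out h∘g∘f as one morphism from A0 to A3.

  0 f=>1 g=>1 h=>2
  1 f=>3 g=>3 h=>0
⟦path⟧: ⟨2; 0⟩

Answer: ⟨2; 0⟩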